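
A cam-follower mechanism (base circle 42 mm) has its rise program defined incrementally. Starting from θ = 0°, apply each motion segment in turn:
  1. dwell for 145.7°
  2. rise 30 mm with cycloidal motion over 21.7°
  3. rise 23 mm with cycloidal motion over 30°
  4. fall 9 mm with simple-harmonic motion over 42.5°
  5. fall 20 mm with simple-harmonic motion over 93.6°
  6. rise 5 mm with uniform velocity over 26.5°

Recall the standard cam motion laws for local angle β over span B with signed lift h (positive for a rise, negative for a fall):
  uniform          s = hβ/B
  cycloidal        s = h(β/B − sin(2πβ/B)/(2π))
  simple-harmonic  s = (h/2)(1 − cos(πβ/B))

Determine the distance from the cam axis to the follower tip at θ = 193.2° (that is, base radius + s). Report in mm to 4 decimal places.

seg 1 [0°–145.7°] dwell: s stays 0.0000
seg 2 [145.7°–167.4°] cycloidal, h=30: full span → s += 30 → s = 30.0000
seg 3 [167.4°–197.4°] cycloidal, h=23: θ=193.2° here. β=25.8, B=30. 23·(0.8600 − sin(2π·0.8600)/(2π)) = 22.6005 → s = 52.6005
radial distance = base radius + s = 42 + 52.6005 = 94.6005

94.6005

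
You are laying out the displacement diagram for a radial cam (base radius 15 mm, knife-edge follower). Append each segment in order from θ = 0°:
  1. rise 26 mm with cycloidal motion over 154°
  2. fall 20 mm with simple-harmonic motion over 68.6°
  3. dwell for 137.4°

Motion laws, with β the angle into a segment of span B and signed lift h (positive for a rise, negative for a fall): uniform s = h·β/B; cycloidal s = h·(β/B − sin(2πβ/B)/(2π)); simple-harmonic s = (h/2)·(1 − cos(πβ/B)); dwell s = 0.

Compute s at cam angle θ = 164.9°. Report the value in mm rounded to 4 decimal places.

seg 1 [0°–154°] cycloidal, h=26: full span → s += 26 → s = 26.0000
seg 2 [154°–222.6°] simple-harmonic, h=-20: θ=164.9° here. β=10.9, B=68.6. -20/2·(1 − cos(π·0.1589)) = -1.2202 → s = 24.7798

24.7798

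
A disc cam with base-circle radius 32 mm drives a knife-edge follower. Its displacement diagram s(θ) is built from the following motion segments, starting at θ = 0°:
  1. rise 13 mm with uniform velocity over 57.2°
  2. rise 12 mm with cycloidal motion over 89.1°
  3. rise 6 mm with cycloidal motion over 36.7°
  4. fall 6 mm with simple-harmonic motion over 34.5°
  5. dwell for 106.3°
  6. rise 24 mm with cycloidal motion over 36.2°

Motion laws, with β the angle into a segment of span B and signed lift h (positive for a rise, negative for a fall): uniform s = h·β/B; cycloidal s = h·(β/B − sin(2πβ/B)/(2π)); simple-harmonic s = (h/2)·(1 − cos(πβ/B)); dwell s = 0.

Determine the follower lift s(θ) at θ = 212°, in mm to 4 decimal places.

seg 1 [0°–57.2°] uniform, h=13: full span → s += 13 → s = 13.0000
seg 2 [57.2°–146.3°] cycloidal, h=12: full span → s += 12 → s = 25.0000
seg 3 [146.3°–183°] cycloidal, h=6: full span → s += 6 → s = 31.0000
seg 4 [183°–217.5°] simple-harmonic, h=-6: θ=212° here. β=29, B=34.5. -6/2·(1 − cos(π·0.8406)) = -5.6315 → s = 25.3685

25.3685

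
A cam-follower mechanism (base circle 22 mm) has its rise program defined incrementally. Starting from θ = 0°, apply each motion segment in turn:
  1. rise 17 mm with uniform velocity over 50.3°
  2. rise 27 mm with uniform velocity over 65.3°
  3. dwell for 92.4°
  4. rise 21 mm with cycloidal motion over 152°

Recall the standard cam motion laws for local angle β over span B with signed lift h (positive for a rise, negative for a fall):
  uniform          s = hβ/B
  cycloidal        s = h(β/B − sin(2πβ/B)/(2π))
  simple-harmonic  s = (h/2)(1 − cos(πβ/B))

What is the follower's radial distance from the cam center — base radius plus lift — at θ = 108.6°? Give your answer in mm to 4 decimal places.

seg 1 [0°–50.3°] uniform, h=17: full span → s += 17 → s = 17.0000
seg 2 [50.3°–115.6°] uniform, h=27: θ=108.6° here. β=58.3, B=65.3. 27·58.3/65.3 = 24.1057 → s = 41.1057
radial distance = base radius + s = 22 + 41.1057 = 63.1057

63.1057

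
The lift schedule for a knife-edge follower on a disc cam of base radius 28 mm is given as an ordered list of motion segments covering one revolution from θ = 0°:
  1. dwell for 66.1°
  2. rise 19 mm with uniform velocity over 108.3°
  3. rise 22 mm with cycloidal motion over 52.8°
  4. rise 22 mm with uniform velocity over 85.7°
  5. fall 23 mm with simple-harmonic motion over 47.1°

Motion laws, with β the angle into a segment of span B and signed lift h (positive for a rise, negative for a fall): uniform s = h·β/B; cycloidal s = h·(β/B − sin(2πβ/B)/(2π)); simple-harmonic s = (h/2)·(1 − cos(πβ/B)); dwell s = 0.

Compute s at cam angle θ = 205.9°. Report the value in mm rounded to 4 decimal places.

seg 1 [0°–66.1°] dwell: s stays 0.0000
seg 2 [66.1°–174.4°] uniform, h=19: full span → s += 19 → s = 19.0000
seg 3 [174.4°–227.2°] cycloidal, h=22: θ=205.9° here. β=31.5, B=52.8. 22·(0.5966 − sin(2π·0.5966)/(2π)) = 15.1219 → s = 34.1219

34.1219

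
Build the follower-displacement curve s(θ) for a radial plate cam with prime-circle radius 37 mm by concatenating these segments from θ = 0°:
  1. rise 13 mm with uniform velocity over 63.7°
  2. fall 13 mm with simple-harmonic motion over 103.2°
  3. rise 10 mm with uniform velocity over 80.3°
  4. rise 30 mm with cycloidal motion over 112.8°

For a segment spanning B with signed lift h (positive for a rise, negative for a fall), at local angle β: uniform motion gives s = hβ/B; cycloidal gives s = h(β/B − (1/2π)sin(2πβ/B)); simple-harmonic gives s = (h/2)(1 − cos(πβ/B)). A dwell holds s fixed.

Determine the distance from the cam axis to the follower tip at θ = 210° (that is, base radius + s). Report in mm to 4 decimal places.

seg 1 [0°–63.7°] uniform, h=13: full span → s += 13 → s = 13.0000
seg 2 [63.7°–166.9°] simple-harmonic, h=-13: full span → s += -13 → s = 0.0000
seg 3 [166.9°–247.2°] uniform, h=10: θ=210° here. β=43.1, B=80.3. 10·43.1/80.3 = 5.3674 → s = 5.3674
radial distance = base radius + s = 37 + 5.3674 = 42.3674

42.3674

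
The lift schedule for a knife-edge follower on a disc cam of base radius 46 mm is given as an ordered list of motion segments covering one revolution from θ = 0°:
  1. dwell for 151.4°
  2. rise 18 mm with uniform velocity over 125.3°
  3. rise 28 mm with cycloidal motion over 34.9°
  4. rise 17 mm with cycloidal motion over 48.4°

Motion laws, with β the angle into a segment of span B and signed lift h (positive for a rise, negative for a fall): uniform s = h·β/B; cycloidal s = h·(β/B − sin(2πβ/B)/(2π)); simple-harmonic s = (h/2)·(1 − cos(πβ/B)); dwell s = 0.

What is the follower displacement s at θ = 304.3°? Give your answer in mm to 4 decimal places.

seg 1 [0°–151.4°] dwell: s stays 0.0000
seg 2 [151.4°–276.7°] uniform, h=18: full span → s += 18 → s = 18.0000
seg 3 [276.7°–311.6°] cycloidal, h=28: θ=304.3° here. β=27.6, B=34.9. 28·(0.7908 − sin(2π·0.7908)/(2π)) = 26.4538 → s = 44.4538

44.4538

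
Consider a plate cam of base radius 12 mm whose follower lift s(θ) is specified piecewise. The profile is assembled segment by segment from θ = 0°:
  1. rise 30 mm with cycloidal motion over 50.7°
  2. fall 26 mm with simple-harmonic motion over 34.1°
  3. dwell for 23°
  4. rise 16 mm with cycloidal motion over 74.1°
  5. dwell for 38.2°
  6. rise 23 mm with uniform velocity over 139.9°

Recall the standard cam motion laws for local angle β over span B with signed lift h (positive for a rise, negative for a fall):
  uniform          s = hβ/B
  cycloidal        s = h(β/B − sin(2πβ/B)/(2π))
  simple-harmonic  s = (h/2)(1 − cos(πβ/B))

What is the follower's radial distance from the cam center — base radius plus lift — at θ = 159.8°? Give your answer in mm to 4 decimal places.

seg 1 [0°–50.7°] cycloidal, h=30: full span → s += 30 → s = 30.0000
seg 2 [50.7°–84.8°] simple-harmonic, h=-26: full span → s += -26 → s = 4.0000
seg 3 [84.8°–107.8°] dwell: s stays 4.0000
seg 4 [107.8°–181.9°] cycloidal, h=16: θ=159.8° here. β=52, B=74.1. 16·(0.7018 − sin(2π·0.7018)/(2π)) = 13.6584 → s = 17.6584
radial distance = base radius + s = 12 + 17.6584 = 29.6584

29.6584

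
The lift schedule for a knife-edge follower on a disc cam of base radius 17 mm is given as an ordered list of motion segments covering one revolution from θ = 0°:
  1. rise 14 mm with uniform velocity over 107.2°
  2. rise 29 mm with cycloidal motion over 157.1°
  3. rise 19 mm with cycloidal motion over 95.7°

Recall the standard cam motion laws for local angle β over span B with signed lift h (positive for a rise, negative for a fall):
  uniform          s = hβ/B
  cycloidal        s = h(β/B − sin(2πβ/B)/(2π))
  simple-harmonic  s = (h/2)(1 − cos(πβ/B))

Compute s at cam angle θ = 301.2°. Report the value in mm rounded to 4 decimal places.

seg 1 [0°–107.2°] uniform, h=14: full span → s += 14 → s = 14.0000
seg 2 [107.2°–264.3°] cycloidal, h=29: full span → s += 29 → s = 43.0000
seg 3 [264.3°–360°] cycloidal, h=19: θ=301.2° here. β=36.9, B=95.7. 19·(0.3856 − sin(2π·0.3856)/(2π)) = 5.3345 → s = 48.3345

48.3345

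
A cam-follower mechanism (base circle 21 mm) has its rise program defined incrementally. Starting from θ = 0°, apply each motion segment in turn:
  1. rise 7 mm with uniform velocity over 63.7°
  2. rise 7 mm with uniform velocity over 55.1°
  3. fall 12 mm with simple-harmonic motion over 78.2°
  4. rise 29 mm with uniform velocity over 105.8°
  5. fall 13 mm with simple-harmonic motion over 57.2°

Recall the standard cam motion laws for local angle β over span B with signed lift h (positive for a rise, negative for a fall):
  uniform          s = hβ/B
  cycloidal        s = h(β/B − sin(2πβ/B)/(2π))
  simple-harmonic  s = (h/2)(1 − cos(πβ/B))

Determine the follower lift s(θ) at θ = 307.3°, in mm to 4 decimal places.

seg 1 [0°–63.7°] uniform, h=7: full span → s += 7 → s = 7.0000
seg 2 [63.7°–118.8°] uniform, h=7: full span → s += 7 → s = 14.0000
seg 3 [118.8°–197°] simple-harmonic, h=-12: full span → s += -12 → s = 2.0000
seg 4 [197°–302.8°] uniform, h=29: full span → s += 29 → s = 31.0000
seg 5 [302.8°–360°] simple-harmonic, h=-13: θ=307.3° here. β=4.5, B=57.2. -13/2·(1 − cos(π·0.0787)) = -0.1975 → s = 30.8025

30.8025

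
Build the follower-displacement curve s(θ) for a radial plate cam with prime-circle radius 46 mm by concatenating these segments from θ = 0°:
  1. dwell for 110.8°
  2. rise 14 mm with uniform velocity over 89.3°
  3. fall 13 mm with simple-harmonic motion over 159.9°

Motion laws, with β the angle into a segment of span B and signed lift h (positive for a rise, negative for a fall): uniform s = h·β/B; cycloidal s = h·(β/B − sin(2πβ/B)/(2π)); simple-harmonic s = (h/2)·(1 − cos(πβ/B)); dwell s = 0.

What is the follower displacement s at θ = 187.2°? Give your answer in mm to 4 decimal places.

seg 1 [0°–110.8°] dwell: s stays 0.0000
seg 2 [110.8°–200.1°] uniform, h=14: θ=187.2° here. β=76.4, B=89.3. 14·76.4/89.3 = 11.9776 → s = 11.9776

11.9776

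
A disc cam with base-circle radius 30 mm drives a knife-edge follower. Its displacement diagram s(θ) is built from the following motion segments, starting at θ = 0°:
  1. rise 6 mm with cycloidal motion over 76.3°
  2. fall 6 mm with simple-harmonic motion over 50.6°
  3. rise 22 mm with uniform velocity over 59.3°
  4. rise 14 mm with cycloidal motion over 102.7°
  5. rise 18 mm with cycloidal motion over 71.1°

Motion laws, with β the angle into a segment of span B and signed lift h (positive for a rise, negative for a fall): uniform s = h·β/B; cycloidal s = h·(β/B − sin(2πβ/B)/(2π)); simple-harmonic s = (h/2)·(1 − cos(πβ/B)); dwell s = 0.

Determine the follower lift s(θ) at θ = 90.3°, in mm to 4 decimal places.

seg 1 [0°–76.3°] cycloidal, h=6: full span → s += 6 → s = 6.0000
seg 2 [76.3°–126.9°] simple-harmonic, h=-6: θ=90.3° here. β=14, B=50.6. -6/2·(1 − cos(π·0.2767)) = -1.0637 → s = 4.9363

4.9363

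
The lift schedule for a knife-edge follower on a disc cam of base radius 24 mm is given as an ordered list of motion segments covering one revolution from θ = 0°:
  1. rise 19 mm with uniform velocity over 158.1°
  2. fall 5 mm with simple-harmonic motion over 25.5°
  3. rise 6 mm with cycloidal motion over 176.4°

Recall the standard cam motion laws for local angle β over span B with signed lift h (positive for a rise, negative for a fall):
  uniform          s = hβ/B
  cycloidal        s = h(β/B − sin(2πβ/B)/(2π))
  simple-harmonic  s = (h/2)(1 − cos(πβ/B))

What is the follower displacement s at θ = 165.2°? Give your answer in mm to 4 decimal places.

seg 1 [0°–158.1°] uniform, h=19: full span → s += 19 → s = 19.0000
seg 2 [158.1°–183.6°] simple-harmonic, h=-5: θ=165.2° here. β=7.1, B=25.5. -5/2·(1 − cos(π·0.2784)) = -0.8970 → s = 18.1030

18.1030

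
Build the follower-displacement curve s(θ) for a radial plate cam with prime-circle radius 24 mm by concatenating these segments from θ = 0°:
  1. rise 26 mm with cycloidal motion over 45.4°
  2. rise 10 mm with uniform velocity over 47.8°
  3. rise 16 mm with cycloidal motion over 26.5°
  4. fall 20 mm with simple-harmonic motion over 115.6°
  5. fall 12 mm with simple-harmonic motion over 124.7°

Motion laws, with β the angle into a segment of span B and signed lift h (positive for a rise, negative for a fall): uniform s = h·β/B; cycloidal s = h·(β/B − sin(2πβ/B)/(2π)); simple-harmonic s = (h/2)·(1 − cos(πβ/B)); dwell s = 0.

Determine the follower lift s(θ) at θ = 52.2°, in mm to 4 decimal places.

seg 1 [0°–45.4°] cycloidal, h=26: full span → s += 26 → s = 26.0000
seg 2 [45.4°–93.2°] uniform, h=10: θ=52.2° here. β=6.8, B=47.8. 10·6.8/47.8 = 1.4226 → s = 27.4226

27.4226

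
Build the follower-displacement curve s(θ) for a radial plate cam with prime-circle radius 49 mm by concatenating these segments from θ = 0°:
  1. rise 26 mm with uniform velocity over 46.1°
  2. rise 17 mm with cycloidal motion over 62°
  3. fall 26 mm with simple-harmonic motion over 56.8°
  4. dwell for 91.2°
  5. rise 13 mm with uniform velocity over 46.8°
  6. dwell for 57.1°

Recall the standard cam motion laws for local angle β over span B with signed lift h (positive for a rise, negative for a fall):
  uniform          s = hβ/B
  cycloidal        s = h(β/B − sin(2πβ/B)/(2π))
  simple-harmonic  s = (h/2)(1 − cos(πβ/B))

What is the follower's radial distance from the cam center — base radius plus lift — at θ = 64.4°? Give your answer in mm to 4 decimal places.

seg 1 [0°–46.1°] uniform, h=26: full span → s += 26 → s = 26.0000
seg 2 [46.1°–108.1°] cycloidal, h=17: θ=64.4° here. β=18.3, B=62. 17·(0.2952 − sin(2π·0.2952)/(2π)) = 2.4203 → s = 28.4203
radial distance = base radius + s = 49 + 28.4203 = 77.4203

77.4203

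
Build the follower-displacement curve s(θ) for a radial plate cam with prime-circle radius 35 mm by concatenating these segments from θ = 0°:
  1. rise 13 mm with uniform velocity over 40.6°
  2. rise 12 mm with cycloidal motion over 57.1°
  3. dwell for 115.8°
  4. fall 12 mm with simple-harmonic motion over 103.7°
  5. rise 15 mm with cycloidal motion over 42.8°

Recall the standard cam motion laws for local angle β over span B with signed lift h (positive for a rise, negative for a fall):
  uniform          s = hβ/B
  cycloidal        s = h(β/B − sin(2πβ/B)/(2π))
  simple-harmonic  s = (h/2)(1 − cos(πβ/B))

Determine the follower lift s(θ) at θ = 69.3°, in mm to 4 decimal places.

seg 1 [0°–40.6°] uniform, h=13: full span → s += 13 → s = 13.0000
seg 2 [40.6°–97.7°] cycloidal, h=12: θ=69.3° here. β=28.7, B=57.1. 12·(0.5026 − sin(2π·0.5026)/(2π)) = 6.0630 → s = 19.0630

19.0630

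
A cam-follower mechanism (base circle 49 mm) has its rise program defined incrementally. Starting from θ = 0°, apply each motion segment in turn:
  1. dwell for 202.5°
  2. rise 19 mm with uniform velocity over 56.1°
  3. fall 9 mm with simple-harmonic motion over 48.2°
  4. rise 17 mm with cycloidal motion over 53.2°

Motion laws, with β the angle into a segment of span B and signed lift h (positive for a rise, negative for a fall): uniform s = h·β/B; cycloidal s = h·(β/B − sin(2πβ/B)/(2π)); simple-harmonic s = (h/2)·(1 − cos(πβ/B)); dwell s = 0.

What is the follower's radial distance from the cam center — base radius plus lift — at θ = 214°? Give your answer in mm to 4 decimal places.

seg 1 [0°–202.5°] dwell: s stays 0.0000
seg 2 [202.5°–258.6°] uniform, h=19: θ=214° here. β=11.5, B=56.1. 19·11.5/56.1 = 3.8948 → s = 3.8948
radial distance = base radius + s = 49 + 3.8948 = 52.8948

52.8948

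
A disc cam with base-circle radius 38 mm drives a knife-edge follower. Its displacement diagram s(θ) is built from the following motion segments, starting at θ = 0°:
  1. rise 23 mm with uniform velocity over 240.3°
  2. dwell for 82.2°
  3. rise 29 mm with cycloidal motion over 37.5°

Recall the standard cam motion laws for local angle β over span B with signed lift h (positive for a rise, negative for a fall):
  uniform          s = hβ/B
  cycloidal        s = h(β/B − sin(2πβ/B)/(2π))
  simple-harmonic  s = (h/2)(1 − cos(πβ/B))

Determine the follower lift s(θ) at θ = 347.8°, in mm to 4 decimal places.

seg 1 [0°–240.3°] uniform, h=23: full span → s += 23 → s = 23.0000
seg 2 [240.3°–322.5°] dwell: s stays 23.0000
seg 3 [322.5°–360°] cycloidal, h=29: θ=347.8° here. β=25.3, B=37.5. 29·(0.6747 − sin(2π·0.6747)/(2π)) = 23.6734 → s = 46.6734

46.6734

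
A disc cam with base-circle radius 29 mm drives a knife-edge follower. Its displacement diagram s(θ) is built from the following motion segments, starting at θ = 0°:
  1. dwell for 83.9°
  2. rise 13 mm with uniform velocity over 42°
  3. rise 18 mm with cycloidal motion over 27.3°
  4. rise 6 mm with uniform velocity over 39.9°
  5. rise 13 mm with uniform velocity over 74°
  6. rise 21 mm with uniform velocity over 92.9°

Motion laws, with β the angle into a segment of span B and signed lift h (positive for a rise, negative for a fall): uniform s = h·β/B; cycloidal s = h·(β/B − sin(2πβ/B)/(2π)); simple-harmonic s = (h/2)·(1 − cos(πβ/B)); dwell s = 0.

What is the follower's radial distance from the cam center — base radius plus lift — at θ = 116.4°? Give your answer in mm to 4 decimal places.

seg 1 [0°–83.9°] dwell: s stays 0.0000
seg 2 [83.9°–125.9°] uniform, h=13: θ=116.4° here. β=32.5, B=42. 13·32.5/42 = 10.0595 → s = 10.0595
radial distance = base radius + s = 29 + 10.0595 = 39.0595

39.0595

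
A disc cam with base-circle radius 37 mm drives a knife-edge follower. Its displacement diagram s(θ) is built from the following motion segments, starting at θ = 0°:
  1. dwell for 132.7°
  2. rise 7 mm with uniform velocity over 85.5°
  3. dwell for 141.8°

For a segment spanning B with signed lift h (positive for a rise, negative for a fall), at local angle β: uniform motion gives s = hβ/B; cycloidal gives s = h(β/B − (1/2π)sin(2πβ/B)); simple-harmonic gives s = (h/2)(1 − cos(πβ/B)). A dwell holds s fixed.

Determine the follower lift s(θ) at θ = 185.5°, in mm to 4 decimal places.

seg 1 [0°–132.7°] dwell: s stays 0.0000
seg 2 [132.7°–218.2°] uniform, h=7: θ=185.5° here. β=52.8, B=85.5. 7·52.8/85.5 = 4.3228 → s = 4.3228

4.3228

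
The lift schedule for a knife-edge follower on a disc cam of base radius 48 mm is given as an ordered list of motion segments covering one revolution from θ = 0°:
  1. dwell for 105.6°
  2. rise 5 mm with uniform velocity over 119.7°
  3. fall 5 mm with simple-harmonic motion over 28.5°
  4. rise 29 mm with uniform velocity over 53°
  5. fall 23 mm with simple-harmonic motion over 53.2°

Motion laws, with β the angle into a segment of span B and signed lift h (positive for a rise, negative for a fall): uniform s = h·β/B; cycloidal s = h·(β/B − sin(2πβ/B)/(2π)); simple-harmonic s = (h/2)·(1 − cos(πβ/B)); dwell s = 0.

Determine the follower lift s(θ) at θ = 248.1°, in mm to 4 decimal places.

seg 1 [0°–105.6°] dwell: s stays 0.0000
seg 2 [105.6°–225.3°] uniform, h=5: full span → s += 5 → s = 5.0000
seg 3 [225.3°–253.8°] simple-harmonic, h=-5: θ=248.1° here. β=22.8, B=28.5. -5/2·(1 − cos(π·0.8000)) = -4.5225 → s = 0.4775

0.4775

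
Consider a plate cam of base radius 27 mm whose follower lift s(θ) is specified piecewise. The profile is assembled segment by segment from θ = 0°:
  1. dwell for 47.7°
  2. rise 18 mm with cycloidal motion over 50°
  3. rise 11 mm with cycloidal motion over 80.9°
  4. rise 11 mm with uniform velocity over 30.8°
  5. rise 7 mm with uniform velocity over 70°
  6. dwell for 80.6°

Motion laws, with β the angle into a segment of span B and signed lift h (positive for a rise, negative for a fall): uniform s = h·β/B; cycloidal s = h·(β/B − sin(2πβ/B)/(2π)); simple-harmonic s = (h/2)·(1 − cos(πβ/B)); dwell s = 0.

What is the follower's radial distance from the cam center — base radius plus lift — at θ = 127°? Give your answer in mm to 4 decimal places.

seg 1 [0°–47.7°] dwell: s stays 0.0000
seg 2 [47.7°–97.7°] cycloidal, h=18: full span → s += 18 → s = 18.0000
seg 3 [97.7°–178.6°] cycloidal, h=11: θ=127° here. β=29.3, B=80.9. 11·(0.3622 − sin(2π·0.3622)/(2π)) = 2.6504 → s = 20.6504
radial distance = base radius + s = 27 + 20.6504 = 47.6504

47.6504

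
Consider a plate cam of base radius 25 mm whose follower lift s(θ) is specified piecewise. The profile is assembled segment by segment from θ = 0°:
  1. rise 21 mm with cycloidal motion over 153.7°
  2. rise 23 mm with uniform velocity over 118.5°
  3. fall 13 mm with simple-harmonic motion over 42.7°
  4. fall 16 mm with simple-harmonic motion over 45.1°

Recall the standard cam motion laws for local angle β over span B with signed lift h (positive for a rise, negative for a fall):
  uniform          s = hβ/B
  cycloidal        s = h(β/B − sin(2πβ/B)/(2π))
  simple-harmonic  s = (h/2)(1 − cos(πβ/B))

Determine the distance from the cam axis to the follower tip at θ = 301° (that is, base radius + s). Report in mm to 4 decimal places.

seg 1 [0°–153.7°] cycloidal, h=21: full span → s += 21 → s = 21.0000
seg 2 [153.7°–272.2°] uniform, h=23: full span → s += 23 → s = 44.0000
seg 3 [272.2°–314.9°] simple-harmonic, h=-13: θ=301° here. β=28.8, B=42.7. -13/2·(1 − cos(π·0.6745)) = -9.8871 → s = 34.1129
radial distance = base radius + s = 25 + 34.1129 = 59.1129

59.1129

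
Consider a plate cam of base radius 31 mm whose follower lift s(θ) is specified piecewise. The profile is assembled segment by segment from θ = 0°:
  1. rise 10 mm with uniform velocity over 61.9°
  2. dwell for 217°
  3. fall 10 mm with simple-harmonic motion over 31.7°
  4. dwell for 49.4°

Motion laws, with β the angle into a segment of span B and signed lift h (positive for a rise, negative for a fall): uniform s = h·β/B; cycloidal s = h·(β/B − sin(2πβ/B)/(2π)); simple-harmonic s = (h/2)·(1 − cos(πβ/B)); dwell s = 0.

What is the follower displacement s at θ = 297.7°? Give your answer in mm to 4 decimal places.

seg 1 [0°–61.9°] uniform, h=10: full span → s += 10 → s = 10.0000
seg 2 [61.9°–278.9°] dwell: s stays 10.0000
seg 3 [278.9°–310.6°] simple-harmonic, h=-10: θ=297.7° here. β=18.8, B=31.7. -10/2·(1 − cos(π·0.5931)) = -6.4410 → s = 3.5590

3.5590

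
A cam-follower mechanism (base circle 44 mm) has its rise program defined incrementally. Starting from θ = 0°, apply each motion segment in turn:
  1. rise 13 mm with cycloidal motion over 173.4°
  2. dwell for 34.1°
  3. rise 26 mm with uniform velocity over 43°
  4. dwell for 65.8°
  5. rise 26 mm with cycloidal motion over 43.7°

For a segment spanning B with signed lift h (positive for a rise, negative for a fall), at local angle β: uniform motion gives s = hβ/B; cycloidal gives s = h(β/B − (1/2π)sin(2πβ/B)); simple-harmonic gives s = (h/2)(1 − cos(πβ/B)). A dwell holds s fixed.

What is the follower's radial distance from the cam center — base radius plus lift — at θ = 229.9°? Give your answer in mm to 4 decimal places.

seg 1 [0°–173.4°] cycloidal, h=13: full span → s += 13 → s = 13.0000
seg 2 [173.4°–207.5°] dwell: s stays 13.0000
seg 3 [207.5°–250.5°] uniform, h=26: θ=229.9° here. β=22.4, B=43. 26·22.4/43 = 13.5442 → s = 26.5442
radial distance = base radius + s = 44 + 26.5442 = 70.5442

70.5442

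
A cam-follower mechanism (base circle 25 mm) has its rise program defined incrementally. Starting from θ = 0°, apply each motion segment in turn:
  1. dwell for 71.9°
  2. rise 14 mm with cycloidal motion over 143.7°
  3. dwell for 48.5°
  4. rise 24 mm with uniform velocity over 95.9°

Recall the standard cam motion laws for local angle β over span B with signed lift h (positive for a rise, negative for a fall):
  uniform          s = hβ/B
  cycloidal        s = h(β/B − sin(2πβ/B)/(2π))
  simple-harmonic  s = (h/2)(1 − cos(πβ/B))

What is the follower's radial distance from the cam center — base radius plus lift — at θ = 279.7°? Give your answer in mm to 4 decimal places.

seg 1 [0°–71.9°] dwell: s stays 0.0000
seg 2 [71.9°–215.6°] cycloidal, h=14: full span → s += 14 → s = 14.0000
seg 3 [215.6°–264.1°] dwell: s stays 14.0000
seg 4 [264.1°–360°] uniform, h=24: θ=279.7° here. β=15.6, B=95.9. 24·15.6/95.9 = 3.9041 → s = 17.9041
radial distance = base radius + s = 25 + 17.9041 = 42.9041

42.9041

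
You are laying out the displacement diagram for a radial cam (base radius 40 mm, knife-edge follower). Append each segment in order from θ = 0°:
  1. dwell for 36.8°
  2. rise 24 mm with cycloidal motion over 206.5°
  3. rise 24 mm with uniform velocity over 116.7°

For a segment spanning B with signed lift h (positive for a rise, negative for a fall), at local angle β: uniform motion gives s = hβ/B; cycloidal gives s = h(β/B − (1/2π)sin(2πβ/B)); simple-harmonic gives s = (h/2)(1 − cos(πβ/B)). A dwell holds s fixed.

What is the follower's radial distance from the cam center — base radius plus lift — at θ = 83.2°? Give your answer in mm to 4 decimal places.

seg 1 [0°–36.8°] dwell: s stays 0.0000
seg 2 [36.8°–243.3°] cycloidal, h=24: θ=83.2° here. β=46.4, B=206.5. 24·(0.2247 − sin(2π·0.2247)/(2π)) = 1.6212 → s = 1.6212
radial distance = base radius + s = 40 + 1.6212 = 41.6212

41.6212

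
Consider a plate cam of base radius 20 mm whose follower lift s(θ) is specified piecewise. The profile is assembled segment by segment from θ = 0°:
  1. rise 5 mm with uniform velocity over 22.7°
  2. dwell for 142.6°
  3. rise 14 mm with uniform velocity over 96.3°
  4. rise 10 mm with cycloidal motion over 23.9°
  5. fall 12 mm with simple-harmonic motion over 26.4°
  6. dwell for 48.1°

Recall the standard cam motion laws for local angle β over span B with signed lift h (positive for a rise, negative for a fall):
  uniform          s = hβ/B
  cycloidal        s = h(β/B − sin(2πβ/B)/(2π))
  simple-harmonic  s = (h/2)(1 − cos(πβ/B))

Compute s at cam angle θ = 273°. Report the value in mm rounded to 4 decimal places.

seg 1 [0°–22.7°] uniform, h=5: full span → s += 5 → s = 5.0000
seg 2 [22.7°–165.3°] dwell: s stays 5.0000
seg 3 [165.3°–261.6°] uniform, h=14: full span → s += 14 → s = 19.0000
seg 4 [261.6°–285.5°] cycloidal, h=10: θ=273° here. β=11.4, B=23.9. 10·(0.4770 − sin(2π·0.4770)/(2π)) = 4.5405 → s = 23.5405

23.5405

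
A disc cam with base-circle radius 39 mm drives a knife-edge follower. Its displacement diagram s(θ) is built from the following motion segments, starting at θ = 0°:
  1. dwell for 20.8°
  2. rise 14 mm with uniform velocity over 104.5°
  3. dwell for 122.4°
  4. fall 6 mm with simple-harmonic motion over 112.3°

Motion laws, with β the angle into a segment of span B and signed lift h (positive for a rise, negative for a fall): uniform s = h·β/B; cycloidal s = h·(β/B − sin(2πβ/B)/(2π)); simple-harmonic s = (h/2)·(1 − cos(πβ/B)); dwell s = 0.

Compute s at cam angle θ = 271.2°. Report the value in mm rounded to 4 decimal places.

seg 1 [0°–20.8°] dwell: s stays 0.0000
seg 2 [20.8°–125.3°] uniform, h=14: full span → s += 14 → s = 14.0000
seg 3 [125.3°–247.7°] dwell: s stays 14.0000
seg 4 [247.7°–360°] simple-harmonic, h=-6: θ=271.2° here. β=23.5, B=112.3. -6/2·(1 − cos(π·0.2093)) = -0.6253 → s = 13.3747

13.3747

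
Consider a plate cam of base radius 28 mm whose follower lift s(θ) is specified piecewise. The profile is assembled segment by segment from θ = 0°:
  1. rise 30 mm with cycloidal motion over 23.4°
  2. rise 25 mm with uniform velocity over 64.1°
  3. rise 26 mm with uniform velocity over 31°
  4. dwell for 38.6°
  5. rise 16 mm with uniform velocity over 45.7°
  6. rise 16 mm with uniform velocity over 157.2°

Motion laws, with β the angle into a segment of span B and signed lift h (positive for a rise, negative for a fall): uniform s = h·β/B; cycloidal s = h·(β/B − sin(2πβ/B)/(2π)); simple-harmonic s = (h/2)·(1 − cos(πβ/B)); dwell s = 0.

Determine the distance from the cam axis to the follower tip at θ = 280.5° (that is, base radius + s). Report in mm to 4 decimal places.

seg 1 [0°–23.4°] cycloidal, h=30: full span → s += 30 → s = 30.0000
seg 2 [23.4°–87.5°] uniform, h=25: full span → s += 25 → s = 55.0000
seg 3 [87.5°–118.5°] uniform, h=26: full span → s += 26 → s = 81.0000
seg 4 [118.5°–157.1°] dwell: s stays 81.0000
seg 5 [157.1°–202.8°] uniform, h=16: full span → s += 16 → s = 97.0000
seg 6 [202.8°–360°] uniform, h=16: θ=280.5° here. β=77.7, B=157.2. 16·77.7/157.2 = 7.9084 → s = 104.9084
radial distance = base radius + s = 28 + 104.9084 = 132.9084

132.9084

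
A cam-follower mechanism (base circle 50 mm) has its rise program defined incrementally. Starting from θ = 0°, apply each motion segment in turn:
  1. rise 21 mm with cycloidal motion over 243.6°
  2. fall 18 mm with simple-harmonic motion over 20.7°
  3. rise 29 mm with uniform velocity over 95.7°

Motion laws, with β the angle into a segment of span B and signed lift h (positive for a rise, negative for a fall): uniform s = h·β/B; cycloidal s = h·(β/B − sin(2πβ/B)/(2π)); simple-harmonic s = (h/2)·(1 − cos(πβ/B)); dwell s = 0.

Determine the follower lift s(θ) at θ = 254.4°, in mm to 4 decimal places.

seg 1 [0°–243.6°] cycloidal, h=21: full span → s += 21 → s = 21.0000
seg 2 [243.6°–264.3°] simple-harmonic, h=-18: θ=254.4° here. β=10.8, B=20.7. -18/2·(1 − cos(π·0.5217)) = -9.6142 → s = 11.3858

11.3858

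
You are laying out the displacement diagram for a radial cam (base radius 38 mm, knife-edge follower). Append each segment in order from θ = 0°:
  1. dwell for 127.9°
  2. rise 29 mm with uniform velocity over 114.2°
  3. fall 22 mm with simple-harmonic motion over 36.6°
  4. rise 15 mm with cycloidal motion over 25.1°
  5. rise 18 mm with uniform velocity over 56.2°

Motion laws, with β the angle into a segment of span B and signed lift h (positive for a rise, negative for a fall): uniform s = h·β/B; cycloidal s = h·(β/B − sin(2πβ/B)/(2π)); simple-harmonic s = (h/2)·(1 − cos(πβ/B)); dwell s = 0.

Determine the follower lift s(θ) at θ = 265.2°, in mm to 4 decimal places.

seg 1 [0°–127.9°] dwell: s stays 0.0000
seg 2 [127.9°–242.1°] uniform, h=29: full span → s += 29 → s = 29.0000
seg 3 [242.1°–278.7°] simple-harmonic, h=-22: θ=265.2° here. β=23.1, B=36.6. -22/2·(1 − cos(π·0.6311)) = -15.4050 → s = 13.5950

13.5950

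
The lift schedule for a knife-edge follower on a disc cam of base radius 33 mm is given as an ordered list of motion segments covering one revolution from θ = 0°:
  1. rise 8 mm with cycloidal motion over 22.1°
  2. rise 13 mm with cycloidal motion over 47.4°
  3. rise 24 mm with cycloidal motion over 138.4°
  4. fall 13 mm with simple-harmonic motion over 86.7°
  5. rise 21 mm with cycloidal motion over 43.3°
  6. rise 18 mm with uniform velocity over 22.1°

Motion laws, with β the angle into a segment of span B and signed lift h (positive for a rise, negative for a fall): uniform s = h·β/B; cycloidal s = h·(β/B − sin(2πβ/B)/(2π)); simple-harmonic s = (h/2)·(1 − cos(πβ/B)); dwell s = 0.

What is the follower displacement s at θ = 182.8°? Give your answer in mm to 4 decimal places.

seg 1 [0°–22.1°] cycloidal, h=8: full span → s += 8 → s = 8.0000
seg 2 [22.1°–69.5°] cycloidal, h=13: full span → s += 13 → s = 21.0000
seg 3 [69.5°–207.9°] cycloidal, h=24: θ=182.8° here. β=113.3, B=138.4. 24·(0.8186 − sin(2π·0.8186)/(2π)) = 23.1173 → s = 44.1173

44.1173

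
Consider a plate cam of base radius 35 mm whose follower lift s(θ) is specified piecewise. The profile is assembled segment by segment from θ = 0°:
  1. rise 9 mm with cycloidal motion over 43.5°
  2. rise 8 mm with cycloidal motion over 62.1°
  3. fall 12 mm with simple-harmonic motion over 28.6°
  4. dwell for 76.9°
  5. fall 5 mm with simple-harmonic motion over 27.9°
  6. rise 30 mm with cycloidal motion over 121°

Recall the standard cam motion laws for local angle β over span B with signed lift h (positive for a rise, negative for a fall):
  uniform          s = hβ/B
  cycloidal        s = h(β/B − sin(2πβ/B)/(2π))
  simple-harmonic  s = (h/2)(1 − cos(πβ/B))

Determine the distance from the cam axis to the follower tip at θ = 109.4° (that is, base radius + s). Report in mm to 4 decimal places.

seg 1 [0°–43.5°] cycloidal, h=9: full span → s += 9 → s = 9.0000
seg 2 [43.5°–105.6°] cycloidal, h=8: full span → s += 8 → s = 17.0000
seg 3 [105.6°–134.2°] simple-harmonic, h=-12: θ=109.4° here. β=3.8, B=28.6. -12/2·(1 − cos(π·0.1329)) = -0.5152 → s = 16.4848
radial distance = base radius + s = 35 + 16.4848 = 51.4848

51.4848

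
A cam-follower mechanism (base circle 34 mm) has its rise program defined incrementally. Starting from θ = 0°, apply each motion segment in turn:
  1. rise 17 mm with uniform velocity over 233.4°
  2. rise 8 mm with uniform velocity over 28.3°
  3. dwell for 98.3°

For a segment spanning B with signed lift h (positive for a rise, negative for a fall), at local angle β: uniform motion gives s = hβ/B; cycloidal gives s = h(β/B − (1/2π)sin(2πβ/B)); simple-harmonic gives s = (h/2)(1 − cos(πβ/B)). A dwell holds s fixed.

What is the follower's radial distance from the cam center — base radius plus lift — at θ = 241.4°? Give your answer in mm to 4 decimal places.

seg 1 [0°–233.4°] uniform, h=17: full span → s += 17 → s = 17.0000
seg 2 [233.4°–261.7°] uniform, h=8: θ=241.4° here. β=8, B=28.3. 8·8/28.3 = 2.2615 → s = 19.2615
radial distance = base radius + s = 34 + 19.2615 = 53.2615

53.2615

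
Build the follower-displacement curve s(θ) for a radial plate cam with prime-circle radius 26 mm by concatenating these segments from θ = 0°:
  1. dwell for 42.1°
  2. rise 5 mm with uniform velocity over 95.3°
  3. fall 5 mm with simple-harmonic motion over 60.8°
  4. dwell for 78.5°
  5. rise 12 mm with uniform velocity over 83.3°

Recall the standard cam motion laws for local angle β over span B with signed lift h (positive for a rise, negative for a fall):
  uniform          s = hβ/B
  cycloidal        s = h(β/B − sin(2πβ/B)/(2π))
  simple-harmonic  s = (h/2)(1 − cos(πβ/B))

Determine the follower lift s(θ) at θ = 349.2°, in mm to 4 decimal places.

seg 1 [0°–42.1°] dwell: s stays 0.0000
seg 2 [42.1°–137.4°] uniform, h=5: full span → s += 5 → s = 5.0000
seg 3 [137.4°–198.2°] simple-harmonic, h=-5: full span → s += -5 → s = 0.0000
seg 4 [198.2°–276.7°] dwell: s stays 0.0000
seg 5 [276.7°–360°] uniform, h=12: θ=349.2° here. β=72.5, B=83.3. 12·72.5/83.3 = 10.4442 → s = 10.4442

10.4442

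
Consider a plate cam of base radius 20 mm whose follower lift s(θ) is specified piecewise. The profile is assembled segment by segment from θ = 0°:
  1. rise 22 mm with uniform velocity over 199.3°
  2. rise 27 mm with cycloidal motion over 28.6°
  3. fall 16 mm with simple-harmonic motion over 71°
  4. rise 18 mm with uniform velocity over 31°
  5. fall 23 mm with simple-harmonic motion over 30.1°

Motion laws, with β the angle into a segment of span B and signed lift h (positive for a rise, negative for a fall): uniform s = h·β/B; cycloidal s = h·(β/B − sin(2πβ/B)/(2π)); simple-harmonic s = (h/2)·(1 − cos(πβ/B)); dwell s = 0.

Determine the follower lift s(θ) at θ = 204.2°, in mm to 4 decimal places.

seg 1 [0°–199.3°] uniform, h=22: full span → s += 22 → s = 22.0000
seg 2 [199.3°–227.9°] cycloidal, h=27: θ=204.2° here. β=4.9, B=28.6. 27·(0.1713 − sin(2π·0.1713)/(2π)) = 0.8431 → s = 22.8431

22.8431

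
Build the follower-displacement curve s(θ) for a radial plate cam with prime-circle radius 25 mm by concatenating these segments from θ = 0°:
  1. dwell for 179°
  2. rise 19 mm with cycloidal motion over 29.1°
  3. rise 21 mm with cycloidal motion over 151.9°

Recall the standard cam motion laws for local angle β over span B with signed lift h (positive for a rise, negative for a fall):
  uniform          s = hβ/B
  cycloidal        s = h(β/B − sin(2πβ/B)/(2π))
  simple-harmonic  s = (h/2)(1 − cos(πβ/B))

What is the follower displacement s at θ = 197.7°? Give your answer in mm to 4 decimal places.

seg 1 [0°–179°] dwell: s stays 0.0000
seg 2 [179°–208.1°] cycloidal, h=19: θ=197.7° here. β=18.7, B=29.1. 19·(0.6426 − sin(2π·0.6426)/(2π)) = 14.5709 → s = 14.5709

14.5709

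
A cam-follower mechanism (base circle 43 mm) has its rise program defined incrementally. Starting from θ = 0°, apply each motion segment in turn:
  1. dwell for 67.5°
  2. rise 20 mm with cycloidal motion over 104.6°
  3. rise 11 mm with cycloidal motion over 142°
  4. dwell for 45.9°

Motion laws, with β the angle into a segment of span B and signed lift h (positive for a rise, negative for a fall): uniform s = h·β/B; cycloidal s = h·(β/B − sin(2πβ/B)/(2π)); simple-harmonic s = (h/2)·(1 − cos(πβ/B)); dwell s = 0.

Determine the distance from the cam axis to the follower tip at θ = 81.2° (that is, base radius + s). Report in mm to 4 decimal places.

seg 1 [0°–67.5°] dwell: s stays 0.0000
seg 2 [67.5°–172.1°] cycloidal, h=20: θ=81.2° here. β=13.7, B=104.6. 20·(0.1310 − sin(2π·0.1310)/(2π)) = 0.2858 → s = 0.2858
radial distance = base radius + s = 43 + 0.2858 = 43.2858

43.2858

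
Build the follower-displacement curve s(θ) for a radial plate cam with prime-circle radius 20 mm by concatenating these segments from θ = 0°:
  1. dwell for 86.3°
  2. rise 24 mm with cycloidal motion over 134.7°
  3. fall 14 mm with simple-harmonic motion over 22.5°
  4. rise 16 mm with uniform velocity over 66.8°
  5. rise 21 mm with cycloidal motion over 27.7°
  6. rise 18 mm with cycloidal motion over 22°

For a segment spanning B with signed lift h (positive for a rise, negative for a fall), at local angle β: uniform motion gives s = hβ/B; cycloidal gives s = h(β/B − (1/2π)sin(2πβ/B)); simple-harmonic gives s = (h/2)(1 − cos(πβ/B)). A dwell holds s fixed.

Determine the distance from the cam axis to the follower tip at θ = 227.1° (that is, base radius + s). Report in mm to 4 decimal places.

seg 1 [0°–86.3°] dwell: s stays 0.0000
seg 2 [86.3°–221°] cycloidal, h=24: full span → s += 24 → s = 24.0000
seg 3 [221°–243.5°] simple-harmonic, h=-14: θ=227.1° here. β=6.1, B=22.5. -14/2·(1 − cos(π·0.2711)) = -2.3892 → s = 21.6108
radial distance = base radius + s = 20 + 21.6108 = 41.6108

41.6108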